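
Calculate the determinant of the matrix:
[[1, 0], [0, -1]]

For a 2×2 matrix [[a, b], [c, d]], det = ad - bc
det = (1)(-1) - (0)(0) = -1 - 0 = -1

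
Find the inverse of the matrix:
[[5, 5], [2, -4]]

For [[a,b],[c,d]], inverse = (1/det)·[[d,-b],[-c,a]]
det = (5)(-4) - (5)(2) = -20 - 10 = -30
Inverse = (1/-30)·[[-4, -5], [-2, 5]]
= [[2/15, 1/6], [1/15, -1/6]]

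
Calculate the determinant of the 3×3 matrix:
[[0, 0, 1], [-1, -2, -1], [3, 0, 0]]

Expansion along first row:
det = 0·det([[-2,-1],[0,0]]) - 0·det([[-1,-1],[3,0]]) + 1·det([[-1,-2],[3,0]])
    = 0·(-2·0 - -1·0) - 0·(-1·0 - -1·3) + 1·(-1·0 - -2·3)
    = 0·0 - 0·3 + 1·6
    = 0 + 0 + 6 = 6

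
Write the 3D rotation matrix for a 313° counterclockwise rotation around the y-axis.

Rotation matrix for counterclockwise 313° around y-axis:
cos(313°) = 0.6820, sin(313°) = -0.7314
Result: [[0.6820, 0, -0.7314], [0, 1, 0], [0.7314, 0, 0.6820]]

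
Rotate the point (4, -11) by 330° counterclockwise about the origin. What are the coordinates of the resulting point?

Rotation matrix for 330°: [[cos 330°, -sin 330°], [sin 330°, cos 330°]] ≈ [[0.866025, 0.500000], [-0.500000, 0.866025]]
[[0.866025, 0.500000], [-0.500000, 0.866025]] × [4, -11]ᵀ ≈ [-2.0359, -11.5263]ᵀ
Result: (-2.0359, -11.5263)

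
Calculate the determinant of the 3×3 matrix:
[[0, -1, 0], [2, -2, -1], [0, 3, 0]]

Expansion along first row:
det = 0·det([[-2,-1],[3,0]]) - -1·det([[2,-1],[0,0]]) + 0·det([[2,-2],[0,3]])
    = 0·(-2·0 - -1·3) - -1·(2·0 - -1·0) + 0·(2·3 - -2·0)
    = 0·3 - -1·0 + 0·6
    = 0 + 0 + 0 = 0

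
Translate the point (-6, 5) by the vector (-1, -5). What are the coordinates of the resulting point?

Translation by (-1, -5) (homogeneous matrix [[1, 0, -1], [0, 1, -5], [0, 0, 1]]):
x' = -6 + -1 = -7
y' = 5 + -5 = 0
Result: (-7, 0)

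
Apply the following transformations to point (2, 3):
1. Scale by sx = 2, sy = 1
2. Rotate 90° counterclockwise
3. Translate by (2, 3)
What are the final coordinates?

Step 1: Scale → (4, 3)
Step 2: Rotate 90° → (-3, 4)
Step 3: Translate → (-1, 7)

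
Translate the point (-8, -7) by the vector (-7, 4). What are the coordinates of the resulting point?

Translation by (-7, 4) (homogeneous matrix [[1, 0, -7], [0, 1, 4], [0, 0, 1]]):
x' = -8 + -7 = -15
y' = -7 + 4 = -3
Result: (-15, -3)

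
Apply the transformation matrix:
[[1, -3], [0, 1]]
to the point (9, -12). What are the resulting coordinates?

Matrix multiplication:
[[1, -3], [0, 1]] × [9, -12]ᵀ
= [(1)(9) + (-3)(-12), (0)(9) + (1)(-12)]ᵀ
= [45, -12]ᵀ
Result: (45, -12)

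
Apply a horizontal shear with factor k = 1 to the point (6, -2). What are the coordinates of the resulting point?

Shear matrix for horizontal shear with factor k = 1:
[[1, 1], [0, 1]]
Result: (6, -2) → (4, -2)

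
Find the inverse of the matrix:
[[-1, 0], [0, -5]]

For [[a,b],[c,d]], inverse = (1/det)·[[d,-b],[-c,a]]
det = (-1)(-5) - (0)(0) = 5 - 0 = 5
Inverse = (1/5)·[[-5, 0], [0, -1]]
= [[-1, 0], [0, -1/5]]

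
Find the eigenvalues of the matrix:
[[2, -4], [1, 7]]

Characteristic equation: det(A - λI) = 0
λ² - (trace)λ + (det) = 0
trace = 2 + 7 = 9, det = (2)(7) - (-4)(1) = 18
λ² - (9)λ + (18) = 0
λ = (9 ± √((9)² - 4·(18))) / 2 = (9 ± √9) / 2
Solving: λ = 3, 6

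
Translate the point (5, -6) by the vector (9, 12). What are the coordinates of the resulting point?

Translation by (9, 12) (homogeneous matrix [[1, 0, 9], [0, 1, 12], [0, 0, 1]]):
x' = 5 + 9 = 14
y' = -6 + 12 = 6
Result: (14, 6)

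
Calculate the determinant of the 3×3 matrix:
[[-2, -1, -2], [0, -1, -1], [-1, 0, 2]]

Expansion along first row:
det = -2·det([[-1,-1],[0,2]]) - -1·det([[0,-1],[-1,2]]) + -2·det([[0,-1],[-1,0]])
    = -2·(-1·2 - -1·0) - -1·(0·2 - -1·-1) + -2·(0·0 - -1·-1)
    = -2·-2 - -1·-1 + -2·-1
    = 4 + -1 + 2 = 5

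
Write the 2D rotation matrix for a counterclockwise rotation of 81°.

Rotation matrix formula: [[cos θ, -sin θ], [sin θ, cos θ]]
For θ = 81°:
cos(81°) = 0.1564
sin(81°) = 0.9877
Result: [[0.1564, -0.9877], [0.9877, 0.1564]]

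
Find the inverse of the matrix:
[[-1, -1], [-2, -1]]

For [[a,b],[c,d]], inverse = (1/det)·[[d,-b],[-c,a]]
det = (-1)(-1) - (-1)(-2) = 1 - 2 = -1
Inverse = (1/-1)·[[-1, 1], [2, -1]]
= [[1, -1], [-2, 1]]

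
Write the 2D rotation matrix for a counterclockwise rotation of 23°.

Rotation matrix formula: [[cos θ, -sin θ], [sin θ, cos θ]]
For θ = 23°:
cos(23°) = 0.9205
sin(23°) = 0.3907
Result: [[0.9205, -0.3907], [0.3907, 0.9205]]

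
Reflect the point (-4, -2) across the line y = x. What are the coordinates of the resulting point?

Reflection across line y = x: (-4, -2) → (-2, -4)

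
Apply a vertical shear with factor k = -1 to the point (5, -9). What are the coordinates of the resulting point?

Shear matrix for vertical shear with factor k = -1:
[[1, 0], [-1, 1]]
Result: (5, -9) → (5, -14)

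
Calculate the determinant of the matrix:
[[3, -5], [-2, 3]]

For a 2×2 matrix [[a, b], [c, d]], det = ad - bc
det = (3)(3) - (-5)(-2) = 9 - 10 = -1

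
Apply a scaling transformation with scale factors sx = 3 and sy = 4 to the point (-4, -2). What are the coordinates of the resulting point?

Scaling matrix:
[[3, 0], [0, 4]]
Result: (-4 × 3, -2 × 4) = (-12, -8)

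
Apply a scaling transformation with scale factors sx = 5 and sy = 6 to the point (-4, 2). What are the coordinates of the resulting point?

Scaling matrix:
[[5, 0], [0, 6]]
Result: (-4 × 5, 2 × 6) = (-20, 12)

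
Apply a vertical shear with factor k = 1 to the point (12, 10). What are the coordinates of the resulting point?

Shear matrix for vertical shear with factor k = 1:
[[1, 0], [1, 1]]
Result: (12, 10) → (12, 22)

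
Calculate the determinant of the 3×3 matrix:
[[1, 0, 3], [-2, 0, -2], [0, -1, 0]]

Expansion along first row:
det = 1·det([[0,-2],[-1,0]]) - 0·det([[-2,-2],[0,0]]) + 3·det([[-2,0],[0,-1]])
    = 1·(0·0 - -2·-1) - 0·(-2·0 - -2·0) + 3·(-2·-1 - 0·0)
    = 1·-2 - 0·0 + 3·2
    = -2 + 0 + 6 = 4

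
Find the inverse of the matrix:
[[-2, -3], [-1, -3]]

For [[a,b],[c,d]], inverse = (1/det)·[[d,-b],[-c,a]]
det = (-2)(-3) - (-3)(-1) = 6 - 3 = 3
Inverse = (1/3)·[[-3, 3], [1, -2]]
= [[-1, 1], [1/3, -2/3]]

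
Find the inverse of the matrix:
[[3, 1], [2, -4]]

For [[a,b],[c,d]], inverse = (1/det)·[[d,-b],[-c,a]]
det = (3)(-4) - (1)(2) = -12 - 2 = -14
Inverse = (1/-14)·[[-4, -1], [-2, 3]]
= [[2/7, 1/14], [1/7, -3/14]]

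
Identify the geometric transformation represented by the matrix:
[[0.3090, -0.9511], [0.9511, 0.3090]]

This matrix represents: rotation by 72° counterclockwise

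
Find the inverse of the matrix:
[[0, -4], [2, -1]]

For [[a,b],[c,d]], inverse = (1/det)·[[d,-b],[-c,a]]
det = (0)(-1) - (-4)(2) = 0 - -8 = 8
Inverse = (1/8)·[[-1, 4], [-2, 0]]
= [[-1/8, 1/2], [-1/4, 0]]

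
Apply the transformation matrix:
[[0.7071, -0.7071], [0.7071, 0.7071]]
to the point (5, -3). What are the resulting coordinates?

Matrix multiplication:
[[0.7071, -0.7071], [0.7071, 0.7071]] × [5, -3]ᵀ
= [(0.7071)(5) + (-0.7071)(-3), (0.7071)(5) + (0.7071)(-3)]ᵀ
= [5.6568, 1.4142]ᵀ
Result: (5.6568, 1.4142)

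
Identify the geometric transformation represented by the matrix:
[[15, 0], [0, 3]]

This matrix represents: non-uniform scaling by sx = 15, sy = 3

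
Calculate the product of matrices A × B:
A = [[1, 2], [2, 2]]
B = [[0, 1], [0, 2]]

Matrix multiplication:
C[0][0] = 1×0 + 2×0 = 0
C[0][1] = 1×1 + 2×2 = 5
C[1][0] = 2×0 + 2×0 = 0
C[1][1] = 2×1 + 2×2 = 6
Result: [[0, 5], [0, 6]]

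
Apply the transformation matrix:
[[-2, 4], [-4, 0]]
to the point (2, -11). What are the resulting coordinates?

Matrix multiplication:
[[-2, 4], [-4, 0]] × [2, -11]ᵀ
= [(-2)(2) + (4)(-11), (-4)(2) + (0)(-11)]ᵀ
= [-48, -8]ᵀ
Result: (-48, -8)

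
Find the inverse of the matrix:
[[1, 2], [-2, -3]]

For [[a,b],[c,d]], inverse = (1/det)·[[d,-b],[-c,a]]
det = (1)(-3) - (2)(-2) = -3 - -4 = 1
Inverse = [[-3, -2], [2, 1]]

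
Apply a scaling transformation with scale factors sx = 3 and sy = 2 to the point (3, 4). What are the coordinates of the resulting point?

Scaling matrix:
[[3, 0], [0, 2]]
Result: (3 × 3, 4 × 2) = (9, 8)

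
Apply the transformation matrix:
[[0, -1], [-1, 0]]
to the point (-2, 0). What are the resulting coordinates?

Matrix multiplication:
[[0, -1], [-1, 0]] × [-2, 0]ᵀ
= [(0)(-2) + (-1)(0), (-1)(-2) + (0)(0)]ᵀ
= [0, 2]ᵀ
Result: (0, 2)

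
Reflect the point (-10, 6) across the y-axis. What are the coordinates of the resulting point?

Reflection across y-axis: (-10, 6) → (10, 6)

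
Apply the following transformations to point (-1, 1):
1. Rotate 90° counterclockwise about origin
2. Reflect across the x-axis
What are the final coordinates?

Step 1: Rotate 90° → (-1, -1)
Step 2: Reflect across x-axis → (-1, 1)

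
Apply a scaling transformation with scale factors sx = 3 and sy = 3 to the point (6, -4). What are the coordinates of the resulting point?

Scaling matrix:
[[3, 0], [0, 3]]
Result: (6 × 3, -4 × 3) = (18, -12)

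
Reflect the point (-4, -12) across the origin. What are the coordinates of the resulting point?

Reflection across origin: (-4, -12) → (4, 12)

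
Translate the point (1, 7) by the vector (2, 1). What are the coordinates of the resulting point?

Translation by (2, 1) (homogeneous matrix [[1, 0, 2], [0, 1, 1], [0, 0, 1]]):
x' = 1 + 2 = 3
y' = 7 + 1 = 8
Result: (3, 8)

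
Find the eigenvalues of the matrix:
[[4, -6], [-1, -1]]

Characteristic equation: det(A - λI) = 0
λ² - (trace)λ + (det) = 0
trace = 4 + -1 = 3, det = (4)(-1) - (-6)(-1) = -10
λ² - (3)λ + (-10) = 0
λ = (3 ± √((3)² - 4·(-10))) / 2 = (3 ± √49) / 2
Solving: λ = -2, 5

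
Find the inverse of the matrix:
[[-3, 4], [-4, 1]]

For [[a,b],[c,d]], inverse = (1/det)·[[d,-b],[-c,a]]
det = (-3)(1) - (4)(-4) = -3 - -16 = 13
Inverse = (1/13)·[[1, -4], [4, -3]]
= [[1/13, -4/13], [4/13, -3/13]]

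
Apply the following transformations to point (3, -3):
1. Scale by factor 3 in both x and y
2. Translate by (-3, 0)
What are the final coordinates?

Step 1: Scale (3, -3) by 3 → (9, -9)
Step 2: Translate by (-3, 0) → (6, -9)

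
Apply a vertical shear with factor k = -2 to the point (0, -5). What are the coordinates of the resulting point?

Shear matrix for vertical shear with factor k = -2:
[[1, 0], [-2, 1]]
Result: (0, -5) → (0, -5)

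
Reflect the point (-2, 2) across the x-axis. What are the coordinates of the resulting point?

Reflection across x-axis: (-2, 2) → (-2, -2)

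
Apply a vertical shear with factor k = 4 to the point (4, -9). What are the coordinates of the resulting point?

Shear matrix for vertical shear with factor k = 4:
[[1, 0], [4, 1]]
Result: (4, -9) → (4, 7)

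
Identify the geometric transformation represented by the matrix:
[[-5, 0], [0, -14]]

This matrix represents: non-uniform scaling by sx = -5, sy = -14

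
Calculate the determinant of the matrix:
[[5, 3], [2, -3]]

For a 2×2 matrix [[a, b], [c, d]], det = ad - bc
det = (5)(-3) - (3)(2) = -15 - 6 = -21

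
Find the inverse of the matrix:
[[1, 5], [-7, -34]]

For [[a,b],[c,d]], inverse = (1/det)·[[d,-b],[-c,a]]
det = (1)(-34) - (5)(-7) = -34 - -35 = 1
Inverse = [[-34, -5], [7, 1]]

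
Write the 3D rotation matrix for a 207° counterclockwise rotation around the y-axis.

Rotation matrix for counterclockwise 207° around y-axis:
cos(207°) = -0.8910, sin(207°) = -0.4540
Result: [[-0.8910, 0, -0.4540], [0, 1, 0], [0.4540, 0, -0.8910]]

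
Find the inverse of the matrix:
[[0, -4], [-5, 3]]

For [[a,b],[c,d]], inverse = (1/det)·[[d,-b],[-c,a]]
det = (0)(3) - (-4)(-5) = 0 - 20 = -20
Inverse = (1/-20)·[[3, 4], [5, 0]]
= [[-3/20, -1/5], [-1/4, 0]]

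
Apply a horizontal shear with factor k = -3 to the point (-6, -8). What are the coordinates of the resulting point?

Shear matrix for horizontal shear with factor k = -3:
[[1, -3], [0, 1]]
Result: (-6, -8) → (18, -8)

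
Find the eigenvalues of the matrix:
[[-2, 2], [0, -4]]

Characteristic equation: det(A - λI) = 0
λ² - (trace)λ + (det) = 0
trace = -2 + -4 = -6, det = (-2)(-4) - (2)(0) = 8
λ² - (-6)λ + (8) = 0
λ = (-6 ± √((-6)² - 4·(8))) / 2 = (-6 ± √4) / 2
Solving: λ = -4, -2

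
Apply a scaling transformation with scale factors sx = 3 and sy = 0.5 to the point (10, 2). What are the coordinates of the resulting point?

Scaling matrix:
[[3, 0], [0, 0.50]]
Result: (10 × 3, 2 × 0.5) = (30, 1)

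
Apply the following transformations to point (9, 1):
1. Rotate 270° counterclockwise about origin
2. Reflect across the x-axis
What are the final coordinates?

Step 1: Rotate 270° → (1, -9)
Step 2: Reflect across x-axis → (1, 9)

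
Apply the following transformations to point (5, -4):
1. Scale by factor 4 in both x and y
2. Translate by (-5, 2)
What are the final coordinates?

Step 1: Scale (5, -4) by 4 → (20, -16)
Step 2: Translate by (-5, 2) → (15, -14)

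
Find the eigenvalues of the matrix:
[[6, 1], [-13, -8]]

Characteristic equation: det(A - λI) = 0
λ² - (trace)λ + (det) = 0
trace = 6 + -8 = -2, det = (6)(-8) - (1)(-13) = -35
λ² - (-2)λ + (-35) = 0
λ = (-2 ± √((-2)² - 4·(-35))) / 2 = (-2 ± √144) / 2
Solving: λ = -7, 5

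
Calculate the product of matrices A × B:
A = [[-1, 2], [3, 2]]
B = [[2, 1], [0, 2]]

Matrix multiplication:
C[0][0] = -1×2 + 2×0 = -2
C[0][1] = -1×1 + 2×2 = 3
C[1][0] = 3×2 + 2×0 = 6
C[1][1] = 3×1 + 2×2 = 7
Result: [[-2, 3], [6, 7]]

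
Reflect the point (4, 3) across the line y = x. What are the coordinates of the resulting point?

Reflection across line y = x: (4, 3) → (3, 4)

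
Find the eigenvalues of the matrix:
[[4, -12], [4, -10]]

Characteristic equation: det(A - λI) = 0
λ² - (trace)λ + (det) = 0
trace = 4 + -10 = -6, det = (4)(-10) - (-12)(4) = 8
λ² - (-6)λ + (8) = 0
λ = (-6 ± √((-6)² - 4·(8))) / 2 = (-6 ± √4) / 2
Solving: λ = -4, -2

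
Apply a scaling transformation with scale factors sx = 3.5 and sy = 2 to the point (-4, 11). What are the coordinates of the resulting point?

Scaling matrix:
[[3.50, 0], [0, 2]]
Result: (-4 × 3.5, 11 × 2) = (-14, 22)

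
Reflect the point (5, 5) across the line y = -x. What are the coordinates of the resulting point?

Reflection across line y = -x: (5, 5) → (-5, -5)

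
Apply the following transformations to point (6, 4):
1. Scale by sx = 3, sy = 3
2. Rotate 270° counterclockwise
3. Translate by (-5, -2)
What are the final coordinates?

Step 1: Scale → (18, 12)
Step 2: Rotate 270° → (12, -18)
Step 3: Translate → (7, -20)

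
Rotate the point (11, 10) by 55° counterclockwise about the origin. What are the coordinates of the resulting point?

Rotation matrix for 55°: [[cos 55°, -sin 55°], [sin 55°, cos 55°]] ≈ [[0.573576, -0.819152], [0.819152, 0.573576]]
[[0.573576, -0.819152], [0.819152, 0.573576]] × [11, 10]ᵀ ≈ [-1.8822, 14.7464]ᵀ
Result: (-1.8822, 14.7464)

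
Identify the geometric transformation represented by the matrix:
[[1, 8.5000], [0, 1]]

This matrix represents: horizontal shear with factor 8.5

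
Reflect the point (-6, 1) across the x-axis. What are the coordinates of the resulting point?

Reflection across x-axis: (-6, 1) → (-6, -1)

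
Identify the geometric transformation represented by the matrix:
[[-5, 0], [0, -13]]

This matrix represents: non-uniform scaling by sx = -5, sy = -13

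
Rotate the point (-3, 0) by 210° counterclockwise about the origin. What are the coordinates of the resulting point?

Rotation matrix for 210°: [[cos 210°, -sin 210°], [sin 210°, cos 210°]] ≈ [[-0.866025, 0.500000], [-0.500000, -0.866025]]
[[-0.866025, 0.500000], [-0.500000, -0.866025]] × [-3, 0]ᵀ ≈ [2.5981, 1.5000]ᵀ
Result: (2.5981, 1.5000)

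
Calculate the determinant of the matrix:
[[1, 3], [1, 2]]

For a 2×2 matrix [[a, b], [c, d]], det = ad - bc
det = (1)(2) - (3)(1) = 2 - 3 = -1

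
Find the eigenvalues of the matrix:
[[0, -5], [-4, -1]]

Characteristic equation: det(A - λI) = 0
λ² - (trace)λ + (det) = 0
trace = 0 + -1 = -1, det = (0)(-1) - (-5)(-4) = -20
λ² - (-1)λ + (-20) = 0
λ = (-1 ± √((-1)² - 4·(-20))) / 2 = (-1 ± √81) / 2
Solving: λ = -5, 4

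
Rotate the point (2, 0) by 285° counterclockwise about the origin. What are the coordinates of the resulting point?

Rotation matrix for 285°: [[cos 285°, -sin 285°], [sin 285°, cos 285°]] ≈ [[0.258819, 0.965926], [-0.965926, 0.258819]]
[[0.258819, 0.965926], [-0.965926, 0.258819]] × [2, 0]ᵀ ≈ [0.5176, -1.9319]ᵀ
Result: (0.5176, -1.9319)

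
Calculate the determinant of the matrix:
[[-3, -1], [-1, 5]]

For a 2×2 matrix [[a, b], [c, d]], det = ad - bc
det = (-3)(5) - (-1)(-1) = -15 - 1 = -16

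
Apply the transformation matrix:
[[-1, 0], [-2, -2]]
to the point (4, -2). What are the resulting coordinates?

Matrix multiplication:
[[-1, 0], [-2, -2]] × [4, -2]ᵀ
= [(-1)(4) + (0)(-2), (-2)(4) + (-2)(-2)]ᵀ
= [-4, -4]ᵀ
Result: (-4, -4)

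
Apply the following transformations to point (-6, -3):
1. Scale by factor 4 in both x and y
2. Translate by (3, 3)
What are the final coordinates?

Step 1: Scale (-6, -3) by 4 → (-24, -12)
Step 2: Translate by (3, 3) → (-21, -9)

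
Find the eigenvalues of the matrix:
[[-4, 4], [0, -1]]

Characteristic equation: det(A - λI) = 0
λ² - (trace)λ + (det) = 0
trace = -4 + -1 = -5, det = (-4)(-1) - (4)(0) = 4
λ² - (-5)λ + (4) = 0
λ = (-5 ± √((-5)² - 4·(4))) / 2 = (-5 ± √9) / 2
Solving: λ = -4, -1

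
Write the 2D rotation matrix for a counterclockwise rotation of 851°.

Rotation matrix formula: [[cos θ, -sin θ], [sin θ, cos θ]]
For θ = 851°:
cos(851°) = -0.6561
sin(851°) = 0.7547
Result: [[-0.6561, -0.7547], [0.7547, -0.6561]]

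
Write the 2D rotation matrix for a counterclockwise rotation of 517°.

Rotation matrix formula: [[cos θ, -sin θ], [sin θ, cos θ]]
For θ = 517°:
cos(517°) = -0.9205
sin(517°) = 0.3907
Result: [[-0.9205, -0.3907], [0.3907, -0.9205]]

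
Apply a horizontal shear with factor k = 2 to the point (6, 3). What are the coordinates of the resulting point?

Shear matrix for horizontal shear with factor k = 2:
[[1, 2], [0, 1]]
Result: (6, 3) → (12, 3)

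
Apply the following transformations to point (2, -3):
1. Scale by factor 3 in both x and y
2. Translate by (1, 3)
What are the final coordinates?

Step 1: Scale (2, -3) by 3 → (6, -9)
Step 2: Translate by (1, 3) → (7, -6)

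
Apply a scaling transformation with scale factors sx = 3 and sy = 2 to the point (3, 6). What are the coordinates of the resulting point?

Scaling matrix:
[[3, 0], [0, 2]]
Result: (3 × 3, 6 × 2) = (9, 12)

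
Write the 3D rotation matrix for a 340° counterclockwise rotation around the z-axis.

Rotation matrix for counterclockwise 340° around z-axis:
cos(340°) = 0.9397, sin(340°) = -0.3420
Result: [[0.9397, 0.3420, 0], [-0.3420, 0.9397, 0], [0, 0, 1]]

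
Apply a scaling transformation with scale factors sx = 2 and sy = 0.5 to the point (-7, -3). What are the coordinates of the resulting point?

Scaling matrix:
[[2, 0], [0, 0.50]]
Result: (-7 × 2, -3 × 0.5) = (-14, -1.5)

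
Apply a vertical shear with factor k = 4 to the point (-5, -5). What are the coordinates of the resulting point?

Shear matrix for vertical shear with factor k = 4:
[[1, 0], [4, 1]]
Result: (-5, -5) → (-5, -25)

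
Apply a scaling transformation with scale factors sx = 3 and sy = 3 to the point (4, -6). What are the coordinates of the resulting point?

Scaling matrix:
[[3, 0], [0, 3]]
Result: (4 × 3, -6 × 3) = (12, -18)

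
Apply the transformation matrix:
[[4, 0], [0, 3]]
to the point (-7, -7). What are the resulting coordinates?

Matrix multiplication:
[[4, 0], [0, 3]] × [-7, -7]ᵀ
= [(4)(-7) + (0)(-7), (0)(-7) + (3)(-7)]ᵀ
= [-28, -21]ᵀ
Result: (-28, -21)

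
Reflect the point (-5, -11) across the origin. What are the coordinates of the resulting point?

Reflection across origin: (-5, -11) → (5, 11)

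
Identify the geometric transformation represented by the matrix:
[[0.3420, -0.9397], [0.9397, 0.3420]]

This matrix represents: rotation by 70° counterclockwise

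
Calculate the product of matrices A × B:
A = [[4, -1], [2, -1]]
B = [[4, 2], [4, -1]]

Matrix multiplication:
C[0][0] = 4×4 + -1×4 = 12
C[0][1] = 4×2 + -1×-1 = 9
C[1][0] = 2×4 + -1×4 = 4
C[1][1] = 2×2 + -1×-1 = 5
Result: [[12, 9], [4, 5]]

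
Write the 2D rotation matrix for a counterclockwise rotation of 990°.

Rotation matrix formula: [[cos θ, -sin θ], [sin θ, cos θ]]
For θ = 990°:
cos(990°) = 0
sin(990°) = -1
Result: [[0, 1], [-1, 0]]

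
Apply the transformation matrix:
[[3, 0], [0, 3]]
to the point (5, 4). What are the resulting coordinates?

Matrix multiplication:
[[3, 0], [0, 3]] × [5, 4]ᵀ
= [(3)(5) + (0)(4), (0)(5) + (3)(4)]ᵀ
= [15, 12]ᵀ
Result: (15, 12)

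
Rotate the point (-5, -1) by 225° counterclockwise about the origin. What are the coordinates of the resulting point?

Rotation matrix for 225°: [[cos 225°, -sin 225°], [sin 225°, cos 225°]] ≈ [[-0.707107, 0.707107], [-0.707107, -0.707107]]
[[-0.707107, 0.707107], [-0.707107, -0.707107]] × [-5, -1]ᵀ ≈ [2.8284, 4.2426]ᵀ
Result: (2.8284, 4.2426)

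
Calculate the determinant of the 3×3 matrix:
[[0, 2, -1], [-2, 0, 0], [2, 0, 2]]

Expansion along first row:
det = 0·det([[0,0],[0,2]]) - 2·det([[-2,0],[2,2]]) + -1·det([[-2,0],[2,0]])
    = 0·(0·2 - 0·0) - 2·(-2·2 - 0·2) + -1·(-2·0 - 0·2)
    = 0·0 - 2·-4 + -1·0
    = 0 + 8 + 0 = 8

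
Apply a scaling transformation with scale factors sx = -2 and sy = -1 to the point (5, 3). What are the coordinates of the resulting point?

Scaling matrix:
[[-2, 0], [0, -1]]
Result: (5 × -2, 3 × -1) = (-10, -3)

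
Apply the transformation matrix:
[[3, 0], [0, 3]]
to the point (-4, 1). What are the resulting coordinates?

Matrix multiplication:
[[3, 0], [0, 3]] × [-4, 1]ᵀ
= [(3)(-4) + (0)(1), (0)(-4) + (3)(1)]ᵀ
= [-12, 3]ᵀ
Result: (-12, 3)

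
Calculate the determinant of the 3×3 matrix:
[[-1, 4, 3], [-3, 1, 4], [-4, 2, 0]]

Expansion along first row:
det = -1·det([[1,4],[2,0]]) - 4·det([[-3,4],[-4,0]]) + 3·det([[-3,1],[-4,2]])
    = -1·(1·0 - 4·2) - 4·(-3·0 - 4·-4) + 3·(-3·2 - 1·-4)
    = -1·-8 - 4·16 + 3·-2
    = 8 + -64 + -6 = -62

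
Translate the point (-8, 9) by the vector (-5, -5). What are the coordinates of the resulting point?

Translation by (-5, -5) (homogeneous matrix [[1, 0, -5], [0, 1, -5], [0, 0, 1]]):
x' = -8 + -5 = -13
y' = 9 + -5 = 4
Result: (-13, 4)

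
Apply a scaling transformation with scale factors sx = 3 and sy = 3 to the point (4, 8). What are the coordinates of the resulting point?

Scaling matrix:
[[3, 0], [0, 3]]
Result: (4 × 3, 8 × 3) = (12, 24)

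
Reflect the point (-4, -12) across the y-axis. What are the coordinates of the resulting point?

Reflection across y-axis: (-4, -12) → (4, -12)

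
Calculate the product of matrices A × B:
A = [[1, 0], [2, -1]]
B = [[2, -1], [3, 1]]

Matrix multiplication:
C[0][0] = 1×2 + 0×3 = 2
C[0][1] = 1×-1 + 0×1 = -1
C[1][0] = 2×2 + -1×3 = 1
C[1][1] = 2×-1 + -1×1 = -3
Result: [[2, -1], [1, -3]]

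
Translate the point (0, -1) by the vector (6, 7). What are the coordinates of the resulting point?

Translation by (6, 7) (homogeneous matrix [[1, 0, 6], [0, 1, 7], [0, 0, 1]]):
x' = 0 + 6 = 6
y' = -1 + 7 = 6
Result: (6, 6)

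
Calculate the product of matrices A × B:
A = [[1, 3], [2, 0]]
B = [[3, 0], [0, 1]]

Matrix multiplication:
C[0][0] = 1×3 + 3×0 = 3
C[0][1] = 1×0 + 3×1 = 3
C[1][0] = 2×3 + 0×0 = 6
C[1][1] = 2×0 + 0×1 = 0
Result: [[3, 3], [6, 0]]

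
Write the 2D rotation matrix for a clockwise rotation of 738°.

Rotation matrix formula: [[cos θ, -sin θ], [sin θ, cos θ]]
A clockwise rotation by 738° is equivalent to a counterclockwise rotation by -738°.
For θ = -738°:
cos(-738°) = 0.9511
sin(-738°) = -0.3090
Result: [[0.9511, 0.3090], [-0.3090, 0.9511]]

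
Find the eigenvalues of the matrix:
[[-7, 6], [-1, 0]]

Characteristic equation: det(A - λI) = 0
λ² - (trace)λ + (det) = 0
trace = -7 + 0 = -7, det = (-7)(0) - (6)(-1) = 6
λ² - (-7)λ + (6) = 0
λ = (-7 ± √((-7)² - 4·(6))) / 2 = (-7 ± √25) / 2
Solving: λ = -6, -1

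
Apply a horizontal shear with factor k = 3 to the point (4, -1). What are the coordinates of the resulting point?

Shear matrix for horizontal shear with factor k = 3:
[[1, 3], [0, 1]]
Result: (4, -1) → (1, -1)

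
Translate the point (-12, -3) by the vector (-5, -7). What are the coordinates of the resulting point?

Translation by (-5, -7) (homogeneous matrix [[1, 0, -5], [0, 1, -7], [0, 0, 1]]):
x' = -12 + -5 = -17
y' = -3 + -7 = -10
Result: (-17, -10)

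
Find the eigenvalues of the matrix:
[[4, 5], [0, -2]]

Characteristic equation: det(A - λI) = 0
λ² - (trace)λ + (det) = 0
trace = 4 + -2 = 2, det = (4)(-2) - (5)(0) = -8
λ² - (2)λ + (-8) = 0
λ = (2 ± √((2)² - 4·(-8))) / 2 = (2 ± √36) / 2
Solving: λ = -2, 4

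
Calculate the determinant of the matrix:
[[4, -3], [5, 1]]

For a 2×2 matrix [[a, b], [c, d]], det = ad - bc
det = (4)(1) - (-3)(5) = 4 - -15 = 19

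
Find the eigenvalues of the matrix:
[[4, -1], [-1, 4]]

Characteristic equation: det(A - λI) = 0
λ² - (trace)λ + (det) = 0
trace = 4 + 4 = 8, det = (4)(4) - (-1)(-1) = 15
λ² - (8)λ + (15) = 0
λ = (8 ± √((8)² - 4·(15))) / 2 = (8 ± √4) / 2
Solving: λ = 3, 5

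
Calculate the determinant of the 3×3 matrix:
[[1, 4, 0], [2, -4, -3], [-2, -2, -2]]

Expansion along first row:
det = 1·det([[-4,-3],[-2,-2]]) - 4·det([[2,-3],[-2,-2]]) + 0·det([[2,-4],[-2,-2]])
    = 1·(-4·-2 - -3·-2) - 4·(2·-2 - -3·-2) + 0·(2·-2 - -4·-2)
    = 1·2 - 4·-10 + 0·-12
    = 2 + 40 + 0 = 42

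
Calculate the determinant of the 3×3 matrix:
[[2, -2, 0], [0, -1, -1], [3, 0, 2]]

Expansion along first row:
det = 2·det([[-1,-1],[0,2]]) - -2·det([[0,-1],[3,2]]) + 0·det([[0,-1],[3,0]])
    = 2·(-1·2 - -1·0) - -2·(0·2 - -1·3) + 0·(0·0 - -1·3)
    = 2·-2 - -2·3 + 0·3
    = -4 + 6 + 0 = 2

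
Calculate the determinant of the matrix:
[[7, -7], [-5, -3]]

For a 2×2 matrix [[a, b], [c, d]], det = ad - bc
det = (7)(-3) - (-7)(-5) = -21 - 35 = -56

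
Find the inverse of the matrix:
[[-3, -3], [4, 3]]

For [[a,b],[c,d]], inverse = (1/det)·[[d,-b],[-c,a]]
det = (-3)(3) - (-3)(4) = -9 - -12 = 3
Inverse = (1/3)·[[3, 3], [-4, -3]]
= [[1, 1], [-4/3, -1]]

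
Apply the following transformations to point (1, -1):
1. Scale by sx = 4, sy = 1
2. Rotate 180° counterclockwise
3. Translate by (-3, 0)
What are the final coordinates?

Step 1: Scale → (4, -1)
Step 2: Rotate 180° → (-4, 1)
Step 3: Translate → (-7, 1)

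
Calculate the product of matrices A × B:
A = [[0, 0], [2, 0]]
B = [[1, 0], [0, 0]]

Matrix multiplication:
C[0][0] = 0×1 + 0×0 = 0
C[0][1] = 0×0 + 0×0 = 0
C[1][0] = 2×1 + 0×0 = 2
C[1][1] = 2×0 + 0×0 = 0
Result: [[0, 0], [2, 0]]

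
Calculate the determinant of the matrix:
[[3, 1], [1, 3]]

For a 2×2 matrix [[a, b], [c, d]], det = ad - bc
det = (3)(3) - (1)(1) = 9 - 1 = 8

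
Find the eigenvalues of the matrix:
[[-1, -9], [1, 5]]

Characteristic equation: det(A - λI) = 0
λ² - (trace)λ + (det) = 0
trace = -1 + 5 = 4, det = (-1)(5) - (-9)(1) = 4
λ² - (4)λ + (4) = 0
λ = (4 ± √((4)² - 4·(4))) / 2 = (4 ± √0) / 2
Solving: λ = 2, 2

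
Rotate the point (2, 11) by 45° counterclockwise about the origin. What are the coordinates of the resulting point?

Rotation matrix for 45°: [[cos 45°, -sin 45°], [sin 45°, cos 45°]] ≈ [[0.707107, -0.707107], [0.707107, 0.707107]]
[[0.707107, -0.707107], [0.707107, 0.707107]] × [2, 11]ᵀ ≈ [-6.3640, 9.1924]ᵀ
Result: (-6.3640, 9.1924)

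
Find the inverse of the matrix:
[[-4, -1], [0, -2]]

For [[a,b],[c,d]], inverse = (1/det)·[[d,-b],[-c,a]]
det = (-4)(-2) - (-1)(0) = 8 - 0 = 8
Inverse = (1/8)·[[-2, 1], [0, -4]]
= [[-1/4, 1/8], [0, -1/2]]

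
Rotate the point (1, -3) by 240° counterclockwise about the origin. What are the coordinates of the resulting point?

Rotation matrix for 240°: [[cos 240°, -sin 240°], [sin 240°, cos 240°]] ≈ [[-0.500000, 0.866025], [-0.866025, -0.500000]]
[[-0.500000, 0.866025], [-0.866025, -0.500000]] × [1, -3]ᵀ ≈ [-3.0981, 0.6340]ᵀ
Result: (-3.0981, 0.6340)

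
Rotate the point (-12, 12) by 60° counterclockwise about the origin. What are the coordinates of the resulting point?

Rotation matrix for 60°: [[cos 60°, -sin 60°], [sin 60°, cos 60°]] ≈ [[0.500000, -0.866025], [0.866025, 0.500000]]
[[0.500000, -0.866025], [0.866025, 0.500000]] × [-12, 12]ᵀ ≈ [-16.3923, -4.3923]ᵀ
Result: (-16.3923, -4.3923)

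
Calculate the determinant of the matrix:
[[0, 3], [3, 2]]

For a 2×2 matrix [[a, b], [c, d]], det = ad - bc
det = (0)(2) - (3)(3) = 0 - 9 = -9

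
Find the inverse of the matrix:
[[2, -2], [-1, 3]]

For [[a,b],[c,d]], inverse = (1/det)·[[d,-b],[-c,a]]
det = (2)(3) - (-2)(-1) = 6 - 2 = 4
Inverse = (1/4)·[[3, 2], [1, 2]]
= [[3/4, 1/2], [1/4, 1/2]]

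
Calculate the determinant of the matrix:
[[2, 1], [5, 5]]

For a 2×2 matrix [[a, b], [c, d]], det = ad - bc
det = (2)(5) - (1)(5) = 10 - 5 = 5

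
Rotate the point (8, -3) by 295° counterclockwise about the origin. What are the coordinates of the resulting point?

Rotation matrix for 295°: [[cos 295°, -sin 295°], [sin 295°, cos 295°]] ≈ [[0.422618, 0.906308], [-0.906308, 0.422618]]
[[0.422618, 0.906308], [-0.906308, 0.422618]] × [8, -3]ᵀ ≈ [0.6620, -8.5183]ᵀ
Result: (0.6620, -8.5183)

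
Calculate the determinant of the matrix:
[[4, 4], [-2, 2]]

For a 2×2 matrix [[a, b], [c, d]], det = ad - bc
det = (4)(2) - (4)(-2) = 8 - -8 = 16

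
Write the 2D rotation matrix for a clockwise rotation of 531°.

Rotation matrix formula: [[cos θ, -sin θ], [sin θ, cos θ]]
A clockwise rotation by 531° is equivalent to a counterclockwise rotation by -531°.
For θ = -531°:
cos(-531°) = -0.9877
sin(-531°) = -0.1564
Result: [[-0.9877, 0.1564], [-0.1564, -0.9877]]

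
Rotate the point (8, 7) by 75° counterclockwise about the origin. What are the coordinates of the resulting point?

Rotation matrix for 75°: [[cos 75°, -sin 75°], [sin 75°, cos 75°]] ≈ [[0.258819, -0.965926], [0.965926, 0.258819]]
[[0.258819, -0.965926], [0.965926, 0.258819]] × [8, 7]ᵀ ≈ [-4.6909, 9.5391]ᵀ
Result: (-4.6909, 9.5391)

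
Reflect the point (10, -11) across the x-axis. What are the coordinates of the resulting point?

Reflection across x-axis: (10, -11) → (10, 11)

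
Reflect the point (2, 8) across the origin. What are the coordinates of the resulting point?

Reflection across origin: (2, 8) → (-2, -8)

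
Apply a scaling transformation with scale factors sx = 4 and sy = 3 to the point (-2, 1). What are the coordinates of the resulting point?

Scaling matrix:
[[4, 0], [0, 3]]
Result: (-2 × 4, 1 × 3) = (-8, 3)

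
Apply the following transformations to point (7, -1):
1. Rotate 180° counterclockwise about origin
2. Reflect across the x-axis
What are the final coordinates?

Step 1: Rotate 180° → (-7, 1)
Step 2: Reflect across x-axis → (-7, -1)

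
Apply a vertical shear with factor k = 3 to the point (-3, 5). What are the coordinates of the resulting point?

Shear matrix for vertical shear with factor k = 3:
[[1, 0], [3, 1]]
Result: (-3, 5) → (-3, -4)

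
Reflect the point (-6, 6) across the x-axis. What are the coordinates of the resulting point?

Reflection across x-axis: (-6, 6) → (-6, -6)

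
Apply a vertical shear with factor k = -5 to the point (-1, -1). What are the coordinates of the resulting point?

Shear matrix for vertical shear with factor k = -5:
[[1, 0], [-5, 1]]
Result: (-1, -1) → (-1, 4)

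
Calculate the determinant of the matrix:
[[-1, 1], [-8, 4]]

For a 2×2 matrix [[a, b], [c, d]], det = ad - bc
det = (-1)(4) - (1)(-8) = -4 - -8 = 4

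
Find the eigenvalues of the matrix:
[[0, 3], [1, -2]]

Characteristic equation: det(A - λI) = 0
λ² - (trace)λ + (det) = 0
trace = 0 + -2 = -2, det = (0)(-2) - (3)(1) = -3
λ² - (-2)λ + (-3) = 0
λ = (-2 ± √((-2)² - 4·(-3))) / 2 = (-2 ± √16) / 2
Solving: λ = -3, 1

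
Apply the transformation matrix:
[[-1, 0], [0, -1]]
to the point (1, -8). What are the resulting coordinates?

Matrix multiplication:
[[-1, 0], [0, -1]] × [1, -8]ᵀ
= [(-1)(1) + (0)(-8), (0)(1) + (-1)(-8)]ᵀ
= [-1, 8]ᵀ
Result: (-1, 8)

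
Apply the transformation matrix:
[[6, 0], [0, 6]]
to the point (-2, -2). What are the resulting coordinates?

Matrix multiplication:
[[6, 0], [0, 6]] × [-2, -2]ᵀ
= [(6)(-2) + (0)(-2), (0)(-2) + (6)(-2)]ᵀ
= [-12, -12]ᵀ
Result: (-12, -12)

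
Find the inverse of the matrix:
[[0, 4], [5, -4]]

For [[a,b],[c,d]], inverse = (1/det)·[[d,-b],[-c,a]]
det = (0)(-4) - (4)(5) = 0 - 20 = -20
Inverse = (1/-20)·[[-4, -4], [-5, 0]]
= [[1/5, 1/5], [1/4, 0]]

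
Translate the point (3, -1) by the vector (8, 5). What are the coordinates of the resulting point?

Translation by (8, 5) (homogeneous matrix [[1, 0, 8], [0, 1, 5], [0, 0, 1]]):
x' = 3 + 8 = 11
y' = -1 + 5 = 4
Result: (11, 4)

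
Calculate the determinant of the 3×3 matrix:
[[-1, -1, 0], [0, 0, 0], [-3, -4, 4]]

Expansion along first row:
det = -1·det([[0,0],[-4,4]]) - -1·det([[0,0],[-3,4]]) + 0·det([[0,0],[-3,-4]])
    = -1·(0·4 - 0·-4) - -1·(0·4 - 0·-3) + 0·(0·-4 - 0·-3)
    = -1·0 - -1·0 + 0·0
    = 0 + 0 + 0 = 0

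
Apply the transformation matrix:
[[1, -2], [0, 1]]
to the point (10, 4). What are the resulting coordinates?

Matrix multiplication:
[[1, -2], [0, 1]] × [10, 4]ᵀ
= [(1)(10) + (-2)(4), (0)(10) + (1)(4)]ᵀ
= [2, 4]ᵀ
Result: (2, 4)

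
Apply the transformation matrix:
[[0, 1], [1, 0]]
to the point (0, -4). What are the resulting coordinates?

Matrix multiplication:
[[0, 1], [1, 0]] × [0, -4]ᵀ
= [(0)(0) + (1)(-4), (1)(0) + (0)(-4)]ᵀ
= [-4, 0]ᵀ
Result: (-4, 0)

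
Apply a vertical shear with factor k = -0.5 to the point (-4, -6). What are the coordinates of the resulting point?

Shear matrix for vertical shear with factor k = -0.5:
[[1, 0], [-0.50, 1]]
Result: (-4, -6) → (-4, -4)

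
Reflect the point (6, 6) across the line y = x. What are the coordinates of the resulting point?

Reflection across line y = x: (6, 6) → (6, 6)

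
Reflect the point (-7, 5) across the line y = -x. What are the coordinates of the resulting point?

Reflection across line y = -x: (-7, 5) → (-5, 7)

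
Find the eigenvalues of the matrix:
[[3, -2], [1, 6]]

Characteristic equation: det(A - λI) = 0
λ² - (trace)λ + (det) = 0
trace = 3 + 6 = 9, det = (3)(6) - (-2)(1) = 20
λ² - (9)λ + (20) = 0
λ = (9 ± √((9)² - 4·(20))) / 2 = (9 ± √1) / 2
Solving: λ = 4, 5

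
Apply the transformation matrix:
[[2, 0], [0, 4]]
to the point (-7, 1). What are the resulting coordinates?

Matrix multiplication:
[[2, 0], [0, 4]] × [-7, 1]ᵀ
= [(2)(-7) + (0)(1), (0)(-7) + (4)(1)]ᵀ
= [-14, 4]ᵀ
Result: (-14, 4)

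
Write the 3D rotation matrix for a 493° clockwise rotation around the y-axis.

Rotation matrix for clockwise 493° around y-axis:
A clockwise rotation by 493° is a counterclockwise rotation by -493°.
cos(-493°) = -0.6820, sin(-493°) = -0.7314
Result: [[-0.6820, 0, -0.7314], [0, 1, 0], [0.7314, 0, -0.6820]]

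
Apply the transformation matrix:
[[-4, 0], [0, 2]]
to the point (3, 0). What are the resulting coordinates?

Matrix multiplication:
[[-4, 0], [0, 2]] × [3, 0]ᵀ
= [(-4)(3) + (0)(0), (0)(3) + (2)(0)]ᵀ
= [-12, 0]ᵀ
Result: (-12, 0)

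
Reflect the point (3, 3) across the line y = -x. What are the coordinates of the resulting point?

Reflection across line y = -x: (3, 3) → (-3, -3)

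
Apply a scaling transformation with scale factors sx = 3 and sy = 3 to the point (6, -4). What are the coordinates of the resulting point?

Scaling matrix:
[[3, 0], [0, 3]]
Result: (6 × 3, -4 × 3) = (18, -12)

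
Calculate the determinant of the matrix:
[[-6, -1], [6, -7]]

For a 2×2 matrix [[a, b], [c, d]], det = ad - bc
det = (-6)(-7) - (-1)(6) = 42 - -6 = 48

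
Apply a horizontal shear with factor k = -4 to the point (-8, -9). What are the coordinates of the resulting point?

Shear matrix for horizontal shear with factor k = -4:
[[1, -4], [0, 1]]
Result: (-8, -9) → (28, -9)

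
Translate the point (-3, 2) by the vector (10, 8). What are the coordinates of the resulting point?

Translation by (10, 8) (homogeneous matrix [[1, 0, 10], [0, 1, 8], [0, 0, 1]]):
x' = -3 + 10 = 7
y' = 2 + 8 = 10
Result: (7, 10)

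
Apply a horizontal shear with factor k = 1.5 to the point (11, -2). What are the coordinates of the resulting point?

Shear matrix for horizontal shear with factor k = 1.5:
[[1, 1.50], [0, 1]]
Result: (11, -2) → (8, -2)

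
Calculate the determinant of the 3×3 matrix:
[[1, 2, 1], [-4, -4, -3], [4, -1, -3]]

Expansion along first row:
det = 1·det([[-4,-3],[-1,-3]]) - 2·det([[-4,-3],[4,-3]]) + 1·det([[-4,-4],[4,-1]])
    = 1·(-4·-3 - -3·-1) - 2·(-4·-3 - -3·4) + 1·(-4·-1 - -4·4)
    = 1·9 - 2·24 + 1·20
    = 9 + -48 + 20 = -19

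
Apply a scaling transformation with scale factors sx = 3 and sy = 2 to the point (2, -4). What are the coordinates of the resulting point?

Scaling matrix:
[[3, 0], [0, 2]]
Result: (2 × 3, -4 × 2) = (6, -8)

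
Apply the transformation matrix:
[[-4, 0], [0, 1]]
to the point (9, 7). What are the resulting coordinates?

Matrix multiplication:
[[-4, 0], [0, 1]] × [9, 7]ᵀ
= [(-4)(9) + (0)(7), (0)(9) + (1)(7)]ᵀ
= [-36, 7]ᵀ
Result: (-36, 7)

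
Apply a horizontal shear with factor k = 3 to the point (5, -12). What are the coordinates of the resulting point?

Shear matrix for horizontal shear with factor k = 3:
[[1, 3], [0, 1]]
Result: (5, -12) → (-31, -12)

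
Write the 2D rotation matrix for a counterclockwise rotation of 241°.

Rotation matrix formula: [[cos θ, -sin θ], [sin θ, cos θ]]
For θ = 241°:
cos(241°) = -0.4848
sin(241°) = -0.8746
Result: [[-0.4848, 0.8746], [-0.8746, -0.4848]]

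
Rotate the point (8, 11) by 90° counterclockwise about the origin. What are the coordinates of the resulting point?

Rotation matrix for 90°: [[cos 90°, -sin 90°], [sin 90°, cos 90°]] = [[0, -1], [1, 0]]
[[0, -1], [1, 0]] × [8, 11]ᵀ = [-11, 8]ᵀ
Result: (-11, 8)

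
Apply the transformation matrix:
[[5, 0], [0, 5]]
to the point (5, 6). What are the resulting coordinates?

Matrix multiplication:
[[5, 0], [0, 5]] × [5, 6]ᵀ
= [(5)(5) + (0)(6), (0)(5) + (5)(6)]ᵀ
= [25, 30]ᵀ
Result: (25, 30)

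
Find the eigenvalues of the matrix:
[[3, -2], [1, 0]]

Characteristic equation: det(A - λI) = 0
λ² - (trace)λ + (det) = 0
trace = 3 + 0 = 3, det = (3)(0) - (-2)(1) = 2
λ² - (3)λ + (2) = 0
λ = (3 ± √((3)² - 4·(2))) / 2 = (3 ± √1) / 2
Solving: λ = 1, 2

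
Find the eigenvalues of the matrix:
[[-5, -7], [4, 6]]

Characteristic equation: det(A - λI) = 0
λ² - (trace)λ + (det) = 0
trace = -5 + 6 = 1, det = (-5)(6) - (-7)(4) = -2
λ² - (1)λ + (-2) = 0
λ = (1 ± √((1)² - 4·(-2))) / 2 = (1 ± √9) / 2
Solving: λ = -1, 2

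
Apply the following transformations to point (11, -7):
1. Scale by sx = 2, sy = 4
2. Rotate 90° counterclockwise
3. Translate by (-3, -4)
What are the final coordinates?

Step 1: Scale → (22, -28)
Step 2: Rotate 90° → (28, 22)
Step 3: Translate → (25, 18)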